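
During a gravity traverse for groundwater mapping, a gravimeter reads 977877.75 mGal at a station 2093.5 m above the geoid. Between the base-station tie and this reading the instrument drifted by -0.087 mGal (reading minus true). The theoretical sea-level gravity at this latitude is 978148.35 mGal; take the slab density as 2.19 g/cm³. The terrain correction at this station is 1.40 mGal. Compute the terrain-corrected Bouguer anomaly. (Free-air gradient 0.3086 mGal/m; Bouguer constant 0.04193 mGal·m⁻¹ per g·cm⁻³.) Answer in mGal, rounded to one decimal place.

184.7

Drift-corrected reading = 977877.75 − (-0.087) = 977877.837 mGal
Free-air correction = 0.3086 × 2093.5 = 646.05 mGal
Free-air anomaly = 977877.837 − 978148.35 + (646.05) = 375.537 mGal
Bouguer slab correction = 0.04193 × 2.19 × 2093.5 = 192.24 mGal
Simple Bouguer anomaly = 375.537 − (192.24) = 183.297 mGal
Complete Bouguer anomaly = 183.297 + 1.40 = 184.697 mGal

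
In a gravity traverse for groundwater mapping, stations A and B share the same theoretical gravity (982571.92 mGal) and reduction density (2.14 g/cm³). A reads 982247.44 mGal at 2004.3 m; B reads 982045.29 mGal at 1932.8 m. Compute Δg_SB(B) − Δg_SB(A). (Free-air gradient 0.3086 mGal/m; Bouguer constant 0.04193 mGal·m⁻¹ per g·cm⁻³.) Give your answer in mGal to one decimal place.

Δg_SB(A) = 982247.44 − 982571.92 + 0.3086×2004.3 − 0.04193×2.14×2004.3 = 114.20 mGal
Δg_SB(B) = 982045.29 − 982571.92 + 0.3086×1932.8 − 0.04193×2.14×1932.8 = -103.60 mGal
Difference = -103.60 − (114.20) = -217.80 mGal

-217.8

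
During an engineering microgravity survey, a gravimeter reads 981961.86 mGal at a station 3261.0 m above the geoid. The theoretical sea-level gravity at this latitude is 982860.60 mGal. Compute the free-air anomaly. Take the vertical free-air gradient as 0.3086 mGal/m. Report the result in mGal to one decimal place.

Free-air correction = 0.3086 × 3261.0 = 1006.34 mGal
Free-air anomaly = 981961.86 − 982860.60 + (1006.34) = 107.60 mGal

107.6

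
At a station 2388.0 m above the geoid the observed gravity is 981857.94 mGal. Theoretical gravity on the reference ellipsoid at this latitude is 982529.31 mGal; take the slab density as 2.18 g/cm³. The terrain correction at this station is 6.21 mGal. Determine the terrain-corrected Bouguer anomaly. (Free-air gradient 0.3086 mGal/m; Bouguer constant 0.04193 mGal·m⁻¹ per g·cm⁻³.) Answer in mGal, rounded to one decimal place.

Free-air correction = 0.3086 × 2388.0 = 736.94 mGal
Free-air anomaly = 981857.94 − 982529.31 + (736.94) = 65.57 mGal
Bouguer slab correction = 0.04193 × 2.18 × 2388.0 = 218.28 mGal
Simple Bouguer anomaly = 65.57 − (218.28) = -152.71 mGal
Complete Bouguer anomaly = -152.71 + 6.21 = -146.50 mGal

-146.5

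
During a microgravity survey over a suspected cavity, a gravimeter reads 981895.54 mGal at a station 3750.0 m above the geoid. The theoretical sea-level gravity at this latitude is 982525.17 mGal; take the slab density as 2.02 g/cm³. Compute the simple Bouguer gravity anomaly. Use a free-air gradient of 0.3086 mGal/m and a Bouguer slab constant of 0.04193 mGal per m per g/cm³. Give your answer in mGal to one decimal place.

Free-air correction = 0.3086 × 3750.0 = 1157.25 mGal
Free-air anomaly = 981895.54 − 982525.17 + (1157.25) = 527.62 mGal
Bouguer slab correction = 0.04193 × 2.02 × 3750.0 = 317.62 mGal
Simple Bouguer anomaly = 527.62 − (317.62) = 210.00 mGal

210.0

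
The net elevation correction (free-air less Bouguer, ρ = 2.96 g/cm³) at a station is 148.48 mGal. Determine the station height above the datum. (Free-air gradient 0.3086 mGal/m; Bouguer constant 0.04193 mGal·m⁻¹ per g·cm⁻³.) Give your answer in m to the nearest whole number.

805

Combined gradient = 0.3086 − 0.04193 × 2.96 = 0.1844872 mGal/m
h = 148.48 / 0.1844872 = 804.83 m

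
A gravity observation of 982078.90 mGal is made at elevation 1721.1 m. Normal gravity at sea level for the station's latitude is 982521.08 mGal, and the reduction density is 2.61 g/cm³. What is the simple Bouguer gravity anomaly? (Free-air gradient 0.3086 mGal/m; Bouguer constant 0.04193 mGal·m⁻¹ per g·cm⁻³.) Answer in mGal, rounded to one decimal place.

Free-air correction = 0.3086 × 1721.1 = 531.13 mGal
Free-air anomaly = 982078.90 − 982521.08 + (531.13) = 88.95 mGal
Bouguer slab correction = 0.04193 × 2.61 × 1721.1 = 188.35 mGal
Simple Bouguer anomaly = 88.95 − (188.35) = -99.40 mGal

-99.4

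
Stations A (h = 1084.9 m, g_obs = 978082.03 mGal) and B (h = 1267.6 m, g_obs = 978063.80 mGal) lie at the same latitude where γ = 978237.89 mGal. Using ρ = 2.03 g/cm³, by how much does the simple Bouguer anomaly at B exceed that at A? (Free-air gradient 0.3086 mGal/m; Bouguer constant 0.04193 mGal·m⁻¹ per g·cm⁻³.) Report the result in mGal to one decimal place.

22.6

Δg_SB(A) = 978082.03 − 978237.89 + 0.3086×1084.9 − 0.04193×2.03×1084.9 = 86.60 mGal
Δg_SB(B) = 978063.80 − 978237.89 + 0.3086×1267.6 − 0.04193×2.03×1267.6 = 109.20 mGal
Difference = 109.20 − (86.60) = 22.60 mGal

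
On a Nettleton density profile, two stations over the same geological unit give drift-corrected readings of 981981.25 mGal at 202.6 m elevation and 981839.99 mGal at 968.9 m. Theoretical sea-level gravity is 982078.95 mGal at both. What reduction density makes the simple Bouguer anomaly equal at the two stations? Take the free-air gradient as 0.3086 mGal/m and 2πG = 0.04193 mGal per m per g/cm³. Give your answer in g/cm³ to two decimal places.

Δg_obs = 981839.99 − 981981.25 = -141.26 mGal over Δh = 968.9 − 202.6 = 766.3 m
Equal Bouguer anomalies ⇒ Δg_obs + (0.3086 − 0.04193ρ)·Δh = 0
0.3086 − 0.04193ρ = −Δg_obs/Δh = 0.18434
ρ = (0.3086 − 0.18434) / 0.04193 = 2.96 g/cm³

2.96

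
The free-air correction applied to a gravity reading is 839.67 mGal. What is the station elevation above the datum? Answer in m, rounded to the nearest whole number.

h = 839.67 / 0.3086 = 2720.90 m

2721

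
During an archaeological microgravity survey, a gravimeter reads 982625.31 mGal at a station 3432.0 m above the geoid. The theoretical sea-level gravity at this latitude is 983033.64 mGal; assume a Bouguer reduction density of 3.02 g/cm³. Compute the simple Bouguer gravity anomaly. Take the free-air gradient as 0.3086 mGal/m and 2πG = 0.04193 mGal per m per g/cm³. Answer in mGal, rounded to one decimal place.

216.2

Free-air correction = 0.3086 × 3432.0 = 1059.12 mGal
Free-air anomaly = 982625.31 − 983033.64 + (1059.12) = 650.79 mGal
Bouguer slab correction = 0.04193 × 3.02 × 3432.0 = 434.59 mGal
Simple Bouguer anomaly = 650.79 − (434.59) = 216.20 mGal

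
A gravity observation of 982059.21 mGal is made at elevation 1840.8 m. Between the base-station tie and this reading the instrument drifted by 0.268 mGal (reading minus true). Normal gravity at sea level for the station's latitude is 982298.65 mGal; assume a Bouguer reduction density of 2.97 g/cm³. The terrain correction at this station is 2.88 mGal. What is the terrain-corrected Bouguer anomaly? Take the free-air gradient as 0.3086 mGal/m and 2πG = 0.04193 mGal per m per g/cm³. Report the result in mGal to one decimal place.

102.0

Drift-corrected reading = 982059.21 − (0.268) = 982058.942 mGal
Free-air correction = 0.3086 × 1840.8 = 568.07 mGal
Free-air anomaly = 982058.942 − 982298.65 + (568.07) = 328.362 mGal
Bouguer slab correction = 0.04193 × 2.97 × 1840.8 = 229.24 mGal
Simple Bouguer anomaly = 328.362 − (229.24) = 99.122 mGal
Complete Bouguer anomaly = 99.122 + 2.88 = 102.002 mGal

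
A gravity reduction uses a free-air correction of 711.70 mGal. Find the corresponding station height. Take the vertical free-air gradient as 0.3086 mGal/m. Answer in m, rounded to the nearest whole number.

h = 711.70 / 0.3086 = 2306.22 m

2306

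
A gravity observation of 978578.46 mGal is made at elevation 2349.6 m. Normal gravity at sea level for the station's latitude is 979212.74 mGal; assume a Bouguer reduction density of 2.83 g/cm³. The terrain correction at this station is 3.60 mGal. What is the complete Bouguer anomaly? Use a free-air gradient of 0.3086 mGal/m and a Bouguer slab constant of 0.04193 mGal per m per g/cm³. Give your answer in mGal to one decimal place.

-184.4

Free-air correction = 0.3086 × 2349.6 = 725.09 mGal
Free-air anomaly = 978578.46 − 979212.74 + (725.09) = 90.81 mGal
Bouguer slab correction = 0.04193 × 2.83 × 2349.6 = 278.81 mGal
Simple Bouguer anomaly = 90.81 − (278.81) = -188.00 mGal
Complete Bouguer anomaly = -188.00 + 3.60 = -184.40 mGal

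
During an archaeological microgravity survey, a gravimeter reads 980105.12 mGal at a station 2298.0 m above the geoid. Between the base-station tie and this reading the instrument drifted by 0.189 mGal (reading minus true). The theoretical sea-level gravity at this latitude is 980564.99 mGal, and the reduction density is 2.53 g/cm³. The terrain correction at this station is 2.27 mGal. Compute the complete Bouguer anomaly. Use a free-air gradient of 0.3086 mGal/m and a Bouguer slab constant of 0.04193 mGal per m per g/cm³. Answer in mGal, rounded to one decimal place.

Drift-corrected reading = 980105.12 − (0.189) = 980104.931 mGal
Free-air correction = 0.3086 × 2298.0 = 709.16 mGal
Free-air anomaly = 980104.931 − 980564.99 + (709.16) = 249.101 mGal
Bouguer slab correction = 0.04193 × 2.53 × 2298.0 = 243.78 mGal
Simple Bouguer anomaly = 249.101 − (243.78) = 5.321 mGal
Complete Bouguer anomaly = 5.321 + 2.27 = 7.591 mGal

7.6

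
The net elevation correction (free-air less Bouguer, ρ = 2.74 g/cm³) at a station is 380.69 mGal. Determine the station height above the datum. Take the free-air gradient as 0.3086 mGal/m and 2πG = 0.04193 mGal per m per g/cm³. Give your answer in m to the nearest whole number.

1965

Combined gradient = 0.3086 − 0.04193 × 2.74 = 0.1937118 mGal/m
h = 380.69 / 0.1937118 = 1965.24 m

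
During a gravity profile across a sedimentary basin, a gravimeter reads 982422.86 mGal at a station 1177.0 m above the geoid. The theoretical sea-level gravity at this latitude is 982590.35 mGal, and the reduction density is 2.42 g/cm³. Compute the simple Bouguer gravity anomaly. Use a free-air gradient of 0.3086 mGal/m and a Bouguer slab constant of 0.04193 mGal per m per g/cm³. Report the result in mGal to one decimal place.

76.3

Free-air correction = 0.3086 × 1177.0 = 363.22 mGal
Free-air anomaly = 982422.86 − 982590.35 + (363.22) = 195.73 mGal
Bouguer slab correction = 0.04193 × 2.42 × 1177.0 = 119.43 mGal
Simple Bouguer anomaly = 195.73 − (119.43) = 76.30 mGal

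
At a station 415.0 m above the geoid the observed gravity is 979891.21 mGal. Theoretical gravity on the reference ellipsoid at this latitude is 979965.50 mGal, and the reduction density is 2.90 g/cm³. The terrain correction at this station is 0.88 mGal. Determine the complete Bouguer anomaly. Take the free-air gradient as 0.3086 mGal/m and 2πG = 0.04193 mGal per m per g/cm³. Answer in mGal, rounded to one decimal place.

4.2

Free-air correction = 0.3086 × 415.0 = 128.07 mGal
Free-air anomaly = 979891.21 − 979965.50 + (128.07) = 53.78 mGal
Bouguer slab correction = 0.04193 × 2.90 × 415.0 = 50.46 mGal
Simple Bouguer anomaly = 53.78 − (50.46) = 3.32 mGal
Complete Bouguer anomaly = 3.32 + 0.88 = 4.20 mGal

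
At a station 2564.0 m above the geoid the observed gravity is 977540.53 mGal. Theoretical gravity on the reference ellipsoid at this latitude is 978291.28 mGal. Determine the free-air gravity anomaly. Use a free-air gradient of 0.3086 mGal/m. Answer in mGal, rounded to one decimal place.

40.5

Free-air correction = 0.3086 × 2564.0 = 791.25 mGal
Free-air anomaly = 977540.53 − 978291.28 + (791.25) = 40.50 mGal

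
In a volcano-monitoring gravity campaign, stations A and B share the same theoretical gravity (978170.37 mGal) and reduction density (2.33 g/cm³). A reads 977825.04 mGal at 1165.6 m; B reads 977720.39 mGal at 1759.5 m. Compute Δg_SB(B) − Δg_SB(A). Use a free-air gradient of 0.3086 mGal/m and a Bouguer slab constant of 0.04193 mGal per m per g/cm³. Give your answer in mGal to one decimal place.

Δg_SB(A) = 977825.04 − 978170.37 + 0.3086×1165.6 − 0.04193×2.33×1165.6 = -99.50 mGal
Δg_SB(B) = 977720.39 − 978170.37 + 0.3086×1759.5 − 0.04193×2.33×1759.5 = -78.90 mGal
Difference = -78.90 − (-99.50) = 20.60 mGal

20.6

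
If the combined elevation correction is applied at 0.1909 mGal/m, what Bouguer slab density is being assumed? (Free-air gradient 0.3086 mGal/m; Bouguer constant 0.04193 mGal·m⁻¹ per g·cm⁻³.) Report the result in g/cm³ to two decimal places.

2.81

0.1909 = 0.3086 − 0.04193 × ρ
ρ = (0.3086 − 0.1909) / 0.04193 = 2.81 g/cm³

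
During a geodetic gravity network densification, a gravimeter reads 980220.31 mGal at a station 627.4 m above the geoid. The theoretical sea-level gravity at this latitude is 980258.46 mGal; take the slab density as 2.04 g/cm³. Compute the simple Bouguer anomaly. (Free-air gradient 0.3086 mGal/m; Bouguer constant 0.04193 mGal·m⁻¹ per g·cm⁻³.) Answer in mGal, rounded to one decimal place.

Free-air correction = 0.3086 × 627.4 = 193.62 mGal
Free-air anomaly = 980220.31 − 980258.46 + (193.62) = 155.47 mGal
Bouguer slab correction = 0.04193 × 2.04 × 627.4 = 53.67 mGal
Simple Bouguer anomaly = 155.47 − (53.67) = 101.80 mGal

101.8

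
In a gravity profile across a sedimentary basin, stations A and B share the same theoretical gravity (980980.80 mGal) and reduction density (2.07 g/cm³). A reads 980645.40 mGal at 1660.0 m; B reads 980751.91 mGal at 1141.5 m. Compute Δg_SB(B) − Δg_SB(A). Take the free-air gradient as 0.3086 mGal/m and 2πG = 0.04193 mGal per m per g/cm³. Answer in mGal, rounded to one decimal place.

-8.5

Δg_SB(A) = 980645.40 − 980980.80 + 0.3086×1660.0 − 0.04193×2.07×1660.0 = 32.80 mGal
Δg_SB(B) = 980751.91 − 980980.80 + 0.3086×1141.5 − 0.04193×2.07×1141.5 = 24.30 mGal
Difference = 24.30 − (32.80) = -8.50 mGal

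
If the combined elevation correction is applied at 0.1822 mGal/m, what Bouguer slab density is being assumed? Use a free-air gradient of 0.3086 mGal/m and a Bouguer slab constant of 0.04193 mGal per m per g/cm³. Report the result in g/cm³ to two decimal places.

0.1822 = 0.3086 − 0.04193 × ρ
ρ = (0.3086 − 0.1822) / 0.04193 = 3.01 g/cm³

3.01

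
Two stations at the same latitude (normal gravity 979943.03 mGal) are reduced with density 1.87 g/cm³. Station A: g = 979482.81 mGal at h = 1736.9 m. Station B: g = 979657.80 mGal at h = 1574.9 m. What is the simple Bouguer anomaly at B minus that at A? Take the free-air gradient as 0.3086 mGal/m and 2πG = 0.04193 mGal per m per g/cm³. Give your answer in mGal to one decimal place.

Δg_SB(A) = 979482.81 − 979943.03 + 0.3086×1736.9 − 0.04193×1.87×1736.9 = -60.40 mGal
Δg_SB(B) = 979657.80 − 979943.03 + 0.3086×1574.9 − 0.04193×1.87×1574.9 = 77.30 mGal
Difference = 77.30 − (-60.40) = 137.70 mGal

137.7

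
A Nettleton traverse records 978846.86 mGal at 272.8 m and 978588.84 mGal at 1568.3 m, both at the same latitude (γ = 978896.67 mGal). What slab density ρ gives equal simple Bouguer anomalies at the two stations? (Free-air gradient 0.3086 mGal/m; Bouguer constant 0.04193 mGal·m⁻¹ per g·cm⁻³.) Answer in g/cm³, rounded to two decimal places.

2.61

Δg_obs = 978588.84 − 978846.86 = -258.02 mGal over Δh = 1568.3 − 272.8 = 1295.5 m
Equal Bouguer anomalies ⇒ Δg_obs + (0.3086 − 0.04193ρ)·Δh = 0
0.3086 − 0.04193ρ = −Δg_obs/Δh = 0.19917
ρ = (0.3086 − 0.19917) / 0.04193 = 2.61 g/cm³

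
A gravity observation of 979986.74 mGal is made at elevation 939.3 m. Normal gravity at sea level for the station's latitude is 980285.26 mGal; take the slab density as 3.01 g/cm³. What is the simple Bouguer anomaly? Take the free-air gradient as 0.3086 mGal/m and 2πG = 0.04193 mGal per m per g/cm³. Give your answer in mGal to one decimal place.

-127.2

Free-air correction = 0.3086 × 939.3 = 289.87 mGal
Free-air anomaly = 979986.74 − 980285.26 + (289.87) = -8.65 mGal
Bouguer slab correction = 0.04193 × 3.01 × 939.3 = 118.55 mGal
Simple Bouguer anomaly = -8.65 − (118.55) = -127.20 mGal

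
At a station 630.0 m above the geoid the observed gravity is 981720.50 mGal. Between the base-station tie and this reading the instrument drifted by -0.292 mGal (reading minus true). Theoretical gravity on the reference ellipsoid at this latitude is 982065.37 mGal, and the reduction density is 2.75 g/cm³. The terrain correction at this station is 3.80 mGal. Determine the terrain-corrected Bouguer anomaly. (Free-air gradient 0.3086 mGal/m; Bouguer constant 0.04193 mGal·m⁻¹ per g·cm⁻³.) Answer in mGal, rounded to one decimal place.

Drift-corrected reading = 981720.50 − (-0.292) = 981720.792 mGal
Free-air correction = 0.3086 × 630.0 = 194.42 mGal
Free-air anomaly = 981720.792 − 982065.37 + (194.42) = -150.158 mGal
Bouguer slab correction = 0.04193 × 2.75 × 630.0 = 72.64 mGal
Simple Bouguer anomaly = -150.158 − (72.64) = -222.798 mGal
Complete Bouguer anomaly = -222.798 + 3.80 = -218.998 mGal

-219.0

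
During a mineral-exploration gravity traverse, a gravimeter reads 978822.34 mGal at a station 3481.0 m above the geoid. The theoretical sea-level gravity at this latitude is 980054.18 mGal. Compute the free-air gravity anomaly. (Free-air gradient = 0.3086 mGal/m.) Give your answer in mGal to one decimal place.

Free-air correction = 0.3086 × 3481.0 = 1074.24 mGal
Free-air anomaly = 978822.34 − 980054.18 + (1074.24) = -157.60 mGal

-157.6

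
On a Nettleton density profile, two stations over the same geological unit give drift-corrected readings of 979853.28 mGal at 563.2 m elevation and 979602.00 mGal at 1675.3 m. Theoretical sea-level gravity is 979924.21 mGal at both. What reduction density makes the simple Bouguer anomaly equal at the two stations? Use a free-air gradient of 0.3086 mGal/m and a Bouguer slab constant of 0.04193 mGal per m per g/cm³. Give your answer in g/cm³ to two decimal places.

Δg_obs = 979602.00 − 979853.28 = -251.28 mGal over Δh = 1675.3 − 563.2 = 1112.1 m
Equal Bouguer anomalies ⇒ Δg_obs + (0.3086 − 0.04193ρ)·Δh = 0
0.3086 − 0.04193ρ = −Δg_obs/Δh = 0.22595
ρ = (0.3086 − 0.22595) / 0.04193 = 1.97 g/cm³

1.97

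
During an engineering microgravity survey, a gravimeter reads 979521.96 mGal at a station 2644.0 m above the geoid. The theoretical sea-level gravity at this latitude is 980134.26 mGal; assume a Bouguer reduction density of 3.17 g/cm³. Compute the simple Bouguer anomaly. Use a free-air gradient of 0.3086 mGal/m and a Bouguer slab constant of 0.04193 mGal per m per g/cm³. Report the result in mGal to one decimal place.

Free-air correction = 0.3086 × 2644.0 = 815.94 mGal
Free-air anomaly = 979521.96 − 980134.26 + (815.94) = 203.64 mGal
Bouguer slab correction = 0.04193 × 3.17 × 2644.0 = 351.44 mGal
Simple Bouguer anomaly = 203.64 − (351.44) = -147.80 mGal

-147.8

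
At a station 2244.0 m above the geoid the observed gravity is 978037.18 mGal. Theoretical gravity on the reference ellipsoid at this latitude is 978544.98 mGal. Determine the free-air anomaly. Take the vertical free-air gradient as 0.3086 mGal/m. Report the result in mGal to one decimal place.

Free-air correction = 0.3086 × 2244.0 = 692.50 mGal
Free-air anomaly = 978037.18 − 978544.98 + (692.50) = 184.70 mGal

184.7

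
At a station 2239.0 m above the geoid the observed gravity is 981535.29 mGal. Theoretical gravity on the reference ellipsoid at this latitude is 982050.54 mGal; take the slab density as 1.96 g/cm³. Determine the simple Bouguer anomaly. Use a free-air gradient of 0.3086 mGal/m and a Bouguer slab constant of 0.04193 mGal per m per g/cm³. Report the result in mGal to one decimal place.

Free-air correction = 0.3086 × 2239.0 = 690.96 mGal
Free-air anomaly = 981535.29 − 982050.54 + (690.96) = 175.71 mGal
Bouguer slab correction = 0.04193 × 1.96 × 2239.0 = 184.01 mGal
Simple Bouguer anomaly = 175.71 − (184.01) = -8.30 mGal

-8.3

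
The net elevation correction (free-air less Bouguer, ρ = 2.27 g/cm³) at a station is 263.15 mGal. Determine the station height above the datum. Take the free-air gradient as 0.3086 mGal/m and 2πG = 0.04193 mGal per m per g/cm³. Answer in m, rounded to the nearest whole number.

Combined gradient = 0.3086 − 0.04193 × 2.27 = 0.2134189 mGal/m
h = 263.15 / 0.2134189 = 1233.02 m

1233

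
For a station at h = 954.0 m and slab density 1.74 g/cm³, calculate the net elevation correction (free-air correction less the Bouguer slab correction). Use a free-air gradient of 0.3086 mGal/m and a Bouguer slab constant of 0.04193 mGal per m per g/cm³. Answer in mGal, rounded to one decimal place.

Combined gradient = 0.3086 − 0.04193 × 1.74 = 0.2356418 mGal/m
Combined elevation correction = 0.2356418 × 954.0 = 224.8 mGal

224.8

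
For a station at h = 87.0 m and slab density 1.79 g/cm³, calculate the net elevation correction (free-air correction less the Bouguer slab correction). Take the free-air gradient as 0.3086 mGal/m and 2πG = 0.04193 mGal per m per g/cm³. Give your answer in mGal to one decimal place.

Combined gradient = 0.3086 − 0.04193 × 1.79 = 0.2335453 mGal/m
Combined elevation correction = 0.2335453 × 87.0 = 20.3 mGal

20.3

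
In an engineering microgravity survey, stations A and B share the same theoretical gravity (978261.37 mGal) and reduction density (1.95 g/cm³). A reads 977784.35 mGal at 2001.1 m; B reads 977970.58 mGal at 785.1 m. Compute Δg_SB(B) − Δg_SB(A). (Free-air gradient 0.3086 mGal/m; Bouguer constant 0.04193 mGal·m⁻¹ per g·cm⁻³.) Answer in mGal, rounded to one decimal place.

Δg_SB(A) = 977784.35 − 978261.37 + 0.3086×2001.1 − 0.04193×1.95×2001.1 = -23.10 mGal
Δg_SB(B) = 977970.58 − 978261.37 + 0.3086×785.1 − 0.04193×1.95×785.1 = -112.70 mGal
Difference = -112.70 − (-23.10) = -89.60 mGal

-89.6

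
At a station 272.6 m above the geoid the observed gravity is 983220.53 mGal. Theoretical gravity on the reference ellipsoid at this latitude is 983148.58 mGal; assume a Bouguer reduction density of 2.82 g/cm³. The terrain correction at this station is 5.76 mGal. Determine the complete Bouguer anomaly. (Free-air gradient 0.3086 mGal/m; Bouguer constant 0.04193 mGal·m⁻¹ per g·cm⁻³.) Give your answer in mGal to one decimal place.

129.6

Free-air correction = 0.3086 × 272.6 = 84.12 mGal
Free-air anomaly = 983220.53 − 983148.58 + (84.12) = 156.07 mGal
Bouguer slab correction = 0.04193 × 2.82 × 272.6 = 32.23 mGal
Simple Bouguer anomaly = 156.07 − (32.23) = 123.84 mGal
Complete Bouguer anomaly = 123.84 + 5.76 = 129.60 mGal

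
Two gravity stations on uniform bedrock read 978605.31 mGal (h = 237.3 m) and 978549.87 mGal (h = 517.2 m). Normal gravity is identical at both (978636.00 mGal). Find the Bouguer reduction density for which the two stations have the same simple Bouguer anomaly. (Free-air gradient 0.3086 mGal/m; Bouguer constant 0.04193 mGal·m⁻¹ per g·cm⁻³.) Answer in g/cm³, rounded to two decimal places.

2.64

Δg_obs = 978549.87 − 978605.31 = -55.44 mGal over Δh = 517.2 − 237.3 = 279.9 m
Equal Bouguer anomalies ⇒ Δg_obs + (0.3086 − 0.04193ρ)·Δh = 0
0.3086 − 0.04193ρ = −Δg_obs/Δh = 0.19807
ρ = (0.3086 − 0.19807) / 0.04193 = 2.64 g/cm³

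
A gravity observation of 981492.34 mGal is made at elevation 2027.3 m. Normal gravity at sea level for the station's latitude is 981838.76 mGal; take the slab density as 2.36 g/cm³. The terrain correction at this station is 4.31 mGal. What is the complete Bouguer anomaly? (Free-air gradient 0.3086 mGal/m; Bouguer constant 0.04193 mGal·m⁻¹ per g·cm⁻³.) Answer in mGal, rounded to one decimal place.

82.9

Free-air correction = 0.3086 × 2027.3 = 625.62 mGal
Free-air anomaly = 981492.34 − 981838.76 + (625.62) = 279.20 mGal
Bouguer slab correction = 0.04193 × 2.36 × 2027.3 = 200.61 mGal
Simple Bouguer anomaly = 279.20 − (200.61) = 78.59 mGal
Complete Bouguer anomaly = 78.59 + 4.31 = 82.90 mGal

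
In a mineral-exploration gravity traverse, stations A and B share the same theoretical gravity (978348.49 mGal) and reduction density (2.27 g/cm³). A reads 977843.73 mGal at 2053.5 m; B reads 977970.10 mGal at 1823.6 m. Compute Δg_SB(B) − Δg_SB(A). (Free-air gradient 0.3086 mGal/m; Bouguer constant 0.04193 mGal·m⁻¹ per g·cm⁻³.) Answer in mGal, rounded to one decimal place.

Δg_SB(A) = 977843.73 − 978348.49 + 0.3086×2053.5 − 0.04193×2.27×2053.5 = -66.50 mGal
Δg_SB(B) = 977970.10 − 978348.49 + 0.3086×1823.6 − 0.04193×2.27×1823.6 = 10.80 mGal
Difference = 10.80 − (-66.50) = 77.30 mGal

77.3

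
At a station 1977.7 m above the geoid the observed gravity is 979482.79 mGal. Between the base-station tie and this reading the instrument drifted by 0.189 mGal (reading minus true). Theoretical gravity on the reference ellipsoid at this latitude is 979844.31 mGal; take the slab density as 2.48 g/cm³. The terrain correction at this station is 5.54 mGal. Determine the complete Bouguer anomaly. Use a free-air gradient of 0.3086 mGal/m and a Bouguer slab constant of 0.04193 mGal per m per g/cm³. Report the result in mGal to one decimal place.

48.5

Drift-corrected reading = 979482.79 − (0.189) = 979482.601 mGal
Free-air correction = 0.3086 × 1977.7 = 610.32 mGal
Free-air anomaly = 979482.601 − 979844.31 + (610.32) = 248.611 mGal
Bouguer slab correction = 0.04193 × 2.48 × 1977.7 = 205.65 mGal
Simple Bouguer anomaly = 248.611 − (205.65) = 42.961 mGal
Complete Bouguer anomaly = 42.961 + 5.54 = 48.501 mGal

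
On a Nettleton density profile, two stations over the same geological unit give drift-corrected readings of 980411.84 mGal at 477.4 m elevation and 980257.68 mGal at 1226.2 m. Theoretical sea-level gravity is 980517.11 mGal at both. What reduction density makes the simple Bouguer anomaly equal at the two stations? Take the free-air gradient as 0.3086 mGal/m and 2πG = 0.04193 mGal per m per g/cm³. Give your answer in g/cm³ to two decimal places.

2.45

Δg_obs = 980257.68 − 980411.84 = -154.16 mGal over Δh = 1226.2 − 477.4 = 748.8 m
Equal Bouguer anomalies ⇒ Δg_obs + (0.3086 − 0.04193ρ)·Δh = 0
0.3086 − 0.04193ρ = −Δg_obs/Δh = 0.20588
ρ = (0.3086 − 0.20588) / 0.04193 = 2.45 g/cm³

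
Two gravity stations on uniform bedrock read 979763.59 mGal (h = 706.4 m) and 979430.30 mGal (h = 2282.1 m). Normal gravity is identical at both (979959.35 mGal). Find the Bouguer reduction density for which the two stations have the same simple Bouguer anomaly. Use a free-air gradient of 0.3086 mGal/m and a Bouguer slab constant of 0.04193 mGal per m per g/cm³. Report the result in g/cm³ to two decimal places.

2.32

Δg_obs = 979430.30 − 979763.59 = -333.29 mGal over Δh = 2282.1 − 706.4 = 1575.7 m
Equal Bouguer anomalies ⇒ Δg_obs + (0.3086 − 0.04193ρ)·Δh = 0
0.3086 − 0.04193ρ = −Δg_obs/Δh = 0.21152
ρ = (0.3086 − 0.21152) / 0.04193 = 2.32 g/cm³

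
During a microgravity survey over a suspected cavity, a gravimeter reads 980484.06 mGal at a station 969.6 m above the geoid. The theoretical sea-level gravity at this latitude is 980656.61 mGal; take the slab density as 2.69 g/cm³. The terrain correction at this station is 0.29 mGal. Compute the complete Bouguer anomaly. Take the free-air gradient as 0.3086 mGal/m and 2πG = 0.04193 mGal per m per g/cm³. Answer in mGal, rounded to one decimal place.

17.6

Free-air correction = 0.3086 × 969.6 = 299.22 mGal
Free-air anomaly = 980484.06 − 980656.61 + (299.22) = 126.67 mGal
Bouguer slab correction = 0.04193 × 2.69 × 969.6 = 109.36 mGal
Simple Bouguer anomaly = 126.67 − (109.36) = 17.31 mGal
Complete Bouguer anomaly = 17.31 + 0.29 = 17.60 mGal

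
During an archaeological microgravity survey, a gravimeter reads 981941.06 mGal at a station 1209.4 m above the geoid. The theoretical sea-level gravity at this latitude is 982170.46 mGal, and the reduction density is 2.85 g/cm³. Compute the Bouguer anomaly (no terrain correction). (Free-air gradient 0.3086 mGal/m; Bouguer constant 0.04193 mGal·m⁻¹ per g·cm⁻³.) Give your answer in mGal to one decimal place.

Free-air correction = 0.3086 × 1209.4 = 373.22 mGal
Free-air anomaly = 981941.06 − 982170.46 + (373.22) = 143.82 mGal
Bouguer slab correction = 0.04193 × 2.85 × 1209.4 = 144.52 mGal
Simple Bouguer anomaly = 143.82 − (144.52) = -0.70 mGal

-0.7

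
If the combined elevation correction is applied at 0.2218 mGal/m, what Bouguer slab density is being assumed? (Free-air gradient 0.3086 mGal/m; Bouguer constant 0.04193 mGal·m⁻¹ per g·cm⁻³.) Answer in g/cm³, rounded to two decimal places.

2.07

0.2218 = 0.3086 − 0.04193 × ρ
ρ = (0.3086 − 0.2218) / 0.04193 = 2.07 g/cm³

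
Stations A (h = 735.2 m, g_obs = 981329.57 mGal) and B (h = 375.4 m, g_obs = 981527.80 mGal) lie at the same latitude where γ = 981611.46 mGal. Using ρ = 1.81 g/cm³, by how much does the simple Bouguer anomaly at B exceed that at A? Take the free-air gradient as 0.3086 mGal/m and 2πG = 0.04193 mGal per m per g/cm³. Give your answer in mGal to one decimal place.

Δg_SB(A) = 981329.57 − 981611.46 + 0.3086×735.2 − 0.04193×1.81×735.2 = -110.80 mGal
Δg_SB(B) = 981527.80 − 981611.46 + 0.3086×375.4 − 0.04193×1.81×375.4 = 3.70 mGal
Difference = 3.70 − (-110.80) = 114.50 mGal

114.5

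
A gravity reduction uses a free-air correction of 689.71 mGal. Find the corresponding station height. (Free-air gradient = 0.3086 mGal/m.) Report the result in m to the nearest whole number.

h = 689.71 / 0.3086 = 2234.96 m

2235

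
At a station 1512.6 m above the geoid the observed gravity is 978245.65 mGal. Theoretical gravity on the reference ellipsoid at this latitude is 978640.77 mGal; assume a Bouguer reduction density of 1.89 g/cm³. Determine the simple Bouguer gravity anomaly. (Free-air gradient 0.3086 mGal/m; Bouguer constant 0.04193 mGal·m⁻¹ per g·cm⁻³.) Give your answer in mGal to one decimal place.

Free-air correction = 0.3086 × 1512.6 = 466.79 mGal
Free-air anomaly = 978245.65 − 978640.77 + (466.79) = 71.67 mGal
Bouguer slab correction = 0.04193 × 1.89 × 1512.6 = 119.87 mGal
Simple Bouguer anomaly = 71.67 − (119.87) = -48.20 mGal

-48.2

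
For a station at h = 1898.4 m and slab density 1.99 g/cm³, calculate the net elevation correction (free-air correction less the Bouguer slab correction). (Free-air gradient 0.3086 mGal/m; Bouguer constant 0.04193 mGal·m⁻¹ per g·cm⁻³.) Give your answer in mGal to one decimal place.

427.4

Combined gradient = 0.3086 − 0.04193 × 1.99 = 0.2251593 mGal/m
Combined elevation correction = 0.2251593 × 1898.4 = 427.4 mGal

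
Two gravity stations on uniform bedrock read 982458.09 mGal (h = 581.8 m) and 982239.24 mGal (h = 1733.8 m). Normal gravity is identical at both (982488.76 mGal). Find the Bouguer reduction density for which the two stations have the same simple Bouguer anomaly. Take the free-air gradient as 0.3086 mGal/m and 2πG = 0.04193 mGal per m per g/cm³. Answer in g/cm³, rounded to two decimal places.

2.83

Δg_obs = 982239.24 − 982458.09 = -218.85 mGal over Δh = 1733.8 − 581.8 = 1152.0 m
Equal Bouguer anomalies ⇒ Δg_obs + (0.3086 − 0.04193ρ)·Δh = 0
0.3086 − 0.04193ρ = −Δg_obs/Δh = 0.18997
ρ = (0.3086 − 0.18997) / 0.04193 = 2.83 g/cm³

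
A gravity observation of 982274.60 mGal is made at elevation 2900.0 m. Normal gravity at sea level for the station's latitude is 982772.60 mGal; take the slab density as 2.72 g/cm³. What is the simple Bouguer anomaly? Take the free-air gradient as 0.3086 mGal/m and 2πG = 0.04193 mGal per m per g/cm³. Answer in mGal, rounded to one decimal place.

66.2

Free-air correction = 0.3086 × 2900.0 = 894.94 mGal
Free-air anomaly = 982274.60 − 982772.60 + (894.94) = 396.94 mGal
Bouguer slab correction = 0.04193 × 2.72 × 2900.0 = 330.74 mGal
Simple Bouguer anomaly = 396.94 − (330.74) = 66.20 mGal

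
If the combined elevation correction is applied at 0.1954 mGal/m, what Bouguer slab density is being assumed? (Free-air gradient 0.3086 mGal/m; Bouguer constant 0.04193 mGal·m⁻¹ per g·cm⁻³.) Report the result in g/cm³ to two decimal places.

0.1954 = 0.3086 − 0.04193 × ρ
ρ = (0.3086 − 0.1954) / 0.04193 = 2.70 g/cm³

2.70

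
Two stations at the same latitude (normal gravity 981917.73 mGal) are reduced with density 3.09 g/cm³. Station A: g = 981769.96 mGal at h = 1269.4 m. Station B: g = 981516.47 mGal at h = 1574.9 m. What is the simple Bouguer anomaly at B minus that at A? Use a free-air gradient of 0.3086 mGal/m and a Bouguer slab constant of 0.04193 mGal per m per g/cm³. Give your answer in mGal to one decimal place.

-198.8

Δg_SB(A) = 981769.96 − 981917.73 + 0.3086×1269.4 − 0.04193×3.09×1269.4 = 79.50 mGal
Δg_SB(B) = 981516.47 − 981917.73 + 0.3086×1574.9 − 0.04193×3.09×1574.9 = -119.30 mGal
Difference = -119.30 − (79.50) = -198.80 mGal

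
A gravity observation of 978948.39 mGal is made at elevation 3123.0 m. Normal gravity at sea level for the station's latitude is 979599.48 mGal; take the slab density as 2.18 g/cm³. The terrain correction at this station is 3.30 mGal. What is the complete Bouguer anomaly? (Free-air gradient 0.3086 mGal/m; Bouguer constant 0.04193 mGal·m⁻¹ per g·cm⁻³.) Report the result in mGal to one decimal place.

30.5

Free-air correction = 0.3086 × 3123.0 = 963.76 mGal
Free-air anomaly = 978948.39 − 979599.48 + (963.76) = 312.67 mGal
Bouguer slab correction = 0.04193 × 2.18 × 3123.0 = 285.47 mGal
Simple Bouguer anomaly = 312.67 − (285.47) = 27.20 mGal
Complete Bouguer anomaly = 27.20 + 3.30 = 30.50 mGal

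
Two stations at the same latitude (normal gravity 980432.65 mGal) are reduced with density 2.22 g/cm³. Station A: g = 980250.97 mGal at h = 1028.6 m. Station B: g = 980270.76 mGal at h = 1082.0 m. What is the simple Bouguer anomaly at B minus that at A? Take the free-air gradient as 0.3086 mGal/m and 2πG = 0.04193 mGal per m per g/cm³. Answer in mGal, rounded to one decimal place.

Δg_SB(A) = 980250.97 − 980432.65 + 0.3086×1028.6 − 0.04193×2.22×1028.6 = 40.00 mGal
Δg_SB(B) = 980270.76 − 980432.65 + 0.3086×1082.0 − 0.04193×2.22×1082.0 = 71.30 mGal
Difference = 71.30 − (40.00) = 31.30 mGal

31.3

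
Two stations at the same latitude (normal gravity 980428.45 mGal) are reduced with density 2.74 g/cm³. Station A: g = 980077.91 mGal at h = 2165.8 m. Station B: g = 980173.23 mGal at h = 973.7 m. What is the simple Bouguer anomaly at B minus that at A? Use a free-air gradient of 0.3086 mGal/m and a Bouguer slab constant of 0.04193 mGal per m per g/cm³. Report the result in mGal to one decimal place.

-135.6

Δg_SB(A) = 980077.91 − 980428.45 + 0.3086×2165.8 − 0.04193×2.74×2165.8 = 69.00 mGal
Δg_SB(B) = 980173.23 − 980428.45 + 0.3086×973.7 − 0.04193×2.74×973.7 = -66.60 mGal
Difference = -66.60 − (69.00) = -135.60 mGal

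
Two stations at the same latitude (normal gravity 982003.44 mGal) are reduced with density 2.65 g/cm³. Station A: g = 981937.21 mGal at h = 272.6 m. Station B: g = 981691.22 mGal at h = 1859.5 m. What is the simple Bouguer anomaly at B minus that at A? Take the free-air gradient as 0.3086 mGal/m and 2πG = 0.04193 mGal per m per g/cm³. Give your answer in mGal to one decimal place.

Δg_SB(A) = 981937.21 − 982003.44 + 0.3086×272.6 − 0.04193×2.65×272.6 = -12.40 mGal
Δg_SB(B) = 981691.22 − 982003.44 + 0.3086×1859.5 − 0.04193×2.65×1859.5 = 55.00 mGal
Difference = 55.00 − (-12.40) = 67.40 mGal

67.4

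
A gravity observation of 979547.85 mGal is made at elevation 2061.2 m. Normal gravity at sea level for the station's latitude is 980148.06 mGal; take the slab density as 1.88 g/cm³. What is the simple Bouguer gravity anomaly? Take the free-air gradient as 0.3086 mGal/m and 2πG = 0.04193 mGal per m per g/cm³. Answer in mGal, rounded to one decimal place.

Free-air correction = 0.3086 × 2061.2 = 636.09 mGal
Free-air anomaly = 979547.85 − 980148.06 + (636.09) = 35.88 mGal
Bouguer slab correction = 0.04193 × 1.88 × 2061.2 = 162.48 mGal
Simple Bouguer anomaly = 35.88 − (162.48) = -126.60 mGal

-126.6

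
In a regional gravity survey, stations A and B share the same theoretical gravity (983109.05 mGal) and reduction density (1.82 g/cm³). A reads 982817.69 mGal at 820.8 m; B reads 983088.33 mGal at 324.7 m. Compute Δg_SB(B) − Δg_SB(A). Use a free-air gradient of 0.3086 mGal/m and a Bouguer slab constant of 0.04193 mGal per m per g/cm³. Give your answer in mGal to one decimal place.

155.4

Δg_SB(A) = 982817.69 − 983109.05 + 0.3086×820.8 − 0.04193×1.82×820.8 = -100.70 mGal
Δg_SB(B) = 983088.33 − 983109.05 + 0.3086×324.7 − 0.04193×1.82×324.7 = 54.70 mGal
Difference = 54.70 − (-100.70) = 155.40 mGal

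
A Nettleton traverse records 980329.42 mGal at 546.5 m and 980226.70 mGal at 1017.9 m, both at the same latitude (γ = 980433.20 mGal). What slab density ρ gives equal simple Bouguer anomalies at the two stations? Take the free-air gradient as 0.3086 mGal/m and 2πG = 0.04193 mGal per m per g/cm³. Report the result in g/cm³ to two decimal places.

Δg_obs = 980226.70 − 980329.42 = -102.72 mGal over Δh = 1017.9 − 546.5 = 471.4 m
Equal Bouguer anomalies ⇒ Δg_obs + (0.3086 − 0.04193ρ)·Δh = 0
0.3086 − 0.04193ρ = −Δg_obs/Δh = 0.21790
ρ = (0.3086 − 0.21790) / 0.04193 = 2.16 g/cm³

2.16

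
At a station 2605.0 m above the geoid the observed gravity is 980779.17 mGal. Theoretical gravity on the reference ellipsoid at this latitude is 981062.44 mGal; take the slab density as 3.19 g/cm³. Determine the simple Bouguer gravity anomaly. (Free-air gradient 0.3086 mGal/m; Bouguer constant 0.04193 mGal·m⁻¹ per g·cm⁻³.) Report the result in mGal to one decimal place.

172.2

Free-air correction = 0.3086 × 2605.0 = 803.90 mGal
Free-air anomaly = 980779.17 − 981062.44 + (803.90) = 520.63 mGal
Bouguer slab correction = 0.04193 × 3.19 × 2605.0 = 348.44 mGal
Simple Bouguer anomaly = 520.63 − (348.44) = 172.19 mGal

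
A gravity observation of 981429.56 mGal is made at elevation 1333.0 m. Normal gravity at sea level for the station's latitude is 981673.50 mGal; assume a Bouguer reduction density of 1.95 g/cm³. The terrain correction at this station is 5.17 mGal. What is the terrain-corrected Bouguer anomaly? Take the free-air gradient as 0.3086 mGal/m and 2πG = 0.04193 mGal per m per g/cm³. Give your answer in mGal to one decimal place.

63.6

Free-air correction = 0.3086 × 1333.0 = 411.36 mGal
Free-air anomaly = 981429.56 − 981673.50 + (411.36) = 167.42 mGal
Bouguer slab correction = 0.04193 × 1.95 × 1333.0 = 108.99 mGal
Simple Bouguer anomaly = 167.42 − (108.99) = 58.43 mGal
Complete Bouguer anomaly = 58.43 + 5.17 = 63.60 mGal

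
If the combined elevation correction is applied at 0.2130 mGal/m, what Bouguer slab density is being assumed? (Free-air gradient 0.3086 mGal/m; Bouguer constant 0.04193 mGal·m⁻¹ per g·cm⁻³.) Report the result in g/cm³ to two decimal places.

0.2130 = 0.3086 − 0.04193 × ρ
ρ = (0.3086 − 0.2130) / 0.04193 = 2.28 g/cm³

2.28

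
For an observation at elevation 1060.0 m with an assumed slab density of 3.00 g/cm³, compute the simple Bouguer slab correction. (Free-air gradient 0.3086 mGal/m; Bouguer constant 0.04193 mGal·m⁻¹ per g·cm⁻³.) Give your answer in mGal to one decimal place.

Bouguer slab correction = 0.04193 × 3.00 × 1060.0 = 133.3 mGal

133.3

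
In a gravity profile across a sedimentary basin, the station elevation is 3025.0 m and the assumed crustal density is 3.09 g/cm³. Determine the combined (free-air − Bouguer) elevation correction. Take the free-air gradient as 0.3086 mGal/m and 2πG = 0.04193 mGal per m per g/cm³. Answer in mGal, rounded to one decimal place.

541.6

Combined gradient = 0.3086 − 0.04193 × 3.09 = 0.1790363 mGal/m
Combined elevation correction = 0.1790363 × 3025.0 = 541.6 mGal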